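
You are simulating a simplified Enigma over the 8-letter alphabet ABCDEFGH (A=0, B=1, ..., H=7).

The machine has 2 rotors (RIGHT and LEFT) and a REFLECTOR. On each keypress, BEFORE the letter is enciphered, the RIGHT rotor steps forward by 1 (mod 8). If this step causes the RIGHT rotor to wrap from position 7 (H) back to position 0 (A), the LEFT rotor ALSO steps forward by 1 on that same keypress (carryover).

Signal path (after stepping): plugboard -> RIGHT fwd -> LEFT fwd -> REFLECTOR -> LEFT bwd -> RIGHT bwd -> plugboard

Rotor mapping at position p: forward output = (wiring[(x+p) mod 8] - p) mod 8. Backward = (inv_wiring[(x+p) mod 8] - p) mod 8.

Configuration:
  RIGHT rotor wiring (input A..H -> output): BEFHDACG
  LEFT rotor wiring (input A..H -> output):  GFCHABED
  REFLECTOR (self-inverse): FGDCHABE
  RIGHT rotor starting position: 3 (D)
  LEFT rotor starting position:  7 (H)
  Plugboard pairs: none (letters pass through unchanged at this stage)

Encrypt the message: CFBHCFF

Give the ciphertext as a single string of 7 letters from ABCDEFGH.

Answer: HCFDFBC

Derivation:
Char 1 ('C'): step: R->4, L=7; C->plug->C->R->G->L->C->refl->D->L'->D->R'->H->plug->H
Char 2 ('F'): step: R->5, L=7; F->plug->F->R->A->L->E->refl->H->L'->B->R'->C->plug->C
Char 3 ('B'): step: R->6, L=7; B->plug->B->R->A->L->E->refl->H->L'->B->R'->F->plug->F
Char 4 ('H'): step: R->7, L=7; H->plug->H->R->D->L->D->refl->C->L'->G->R'->D->plug->D
Char 5 ('C'): step: R->0, L->0 (L advanced); C->plug->C->R->F->L->B->refl->G->L'->A->R'->F->plug->F
Char 6 ('F'): step: R->1, L=0; F->plug->F->R->B->L->F->refl->A->L'->E->R'->B->plug->B
Char 7 ('F'): step: R->2, L=0; F->plug->F->R->E->L->A->refl->F->L'->B->R'->C->plug->C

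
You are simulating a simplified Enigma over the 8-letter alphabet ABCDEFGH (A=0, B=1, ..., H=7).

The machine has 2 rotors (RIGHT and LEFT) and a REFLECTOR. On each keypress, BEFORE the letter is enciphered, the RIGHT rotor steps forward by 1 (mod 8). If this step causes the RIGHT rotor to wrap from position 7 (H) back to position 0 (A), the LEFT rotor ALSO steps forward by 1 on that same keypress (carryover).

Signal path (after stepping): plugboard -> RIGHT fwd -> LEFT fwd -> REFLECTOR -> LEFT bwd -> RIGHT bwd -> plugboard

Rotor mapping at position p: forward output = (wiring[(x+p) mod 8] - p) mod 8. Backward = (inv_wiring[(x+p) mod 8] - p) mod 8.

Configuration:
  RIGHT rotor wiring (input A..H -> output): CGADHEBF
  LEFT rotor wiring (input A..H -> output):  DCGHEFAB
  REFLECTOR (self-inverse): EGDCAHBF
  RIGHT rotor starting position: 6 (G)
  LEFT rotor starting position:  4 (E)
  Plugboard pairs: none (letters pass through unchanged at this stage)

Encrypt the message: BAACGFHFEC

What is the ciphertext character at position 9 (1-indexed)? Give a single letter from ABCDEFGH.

Char 1 ('B'): step: R->7, L=4; B->plug->B->R->D->L->F->refl->H->L'->E->R'->E->plug->E
Char 2 ('A'): step: R->0, L->5 (L advanced); A->plug->A->R->C->L->E->refl->A->L'->A->R'->C->plug->C
Char 3 ('A'): step: R->1, L=5; A->plug->A->R->F->L->B->refl->G->L'->D->R'->E->plug->E
Char 4 ('C'): step: R->2, L=5; C->plug->C->R->F->L->B->refl->G->L'->D->R'->F->plug->F
Char 5 ('G'): step: R->3, L=5; G->plug->G->R->D->L->G->refl->B->L'->F->R'->H->plug->H
Char 6 ('F'): step: R->4, L=5; F->plug->F->R->C->L->E->refl->A->L'->A->R'->B->plug->B
Char 7 ('H'): step: R->5, L=5; H->plug->H->R->C->L->E->refl->A->L'->A->R'->C->plug->C
Char 8 ('F'): step: R->6, L=5; F->plug->F->R->F->L->B->refl->G->L'->D->R'->A->plug->A
Char 9 ('E'): step: R->7, L=5; E->plug->E->R->E->L->F->refl->H->L'->H->R'->C->plug->C

C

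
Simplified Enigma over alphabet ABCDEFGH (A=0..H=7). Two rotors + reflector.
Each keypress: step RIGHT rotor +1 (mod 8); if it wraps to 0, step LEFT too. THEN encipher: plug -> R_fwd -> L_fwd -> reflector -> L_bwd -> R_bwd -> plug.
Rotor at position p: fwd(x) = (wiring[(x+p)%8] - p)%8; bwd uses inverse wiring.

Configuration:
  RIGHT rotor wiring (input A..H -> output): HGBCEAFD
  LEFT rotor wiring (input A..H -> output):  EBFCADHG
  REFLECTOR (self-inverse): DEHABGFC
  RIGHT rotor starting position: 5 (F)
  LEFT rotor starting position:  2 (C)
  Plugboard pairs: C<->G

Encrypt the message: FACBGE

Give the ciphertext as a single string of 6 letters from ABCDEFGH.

Answer: HDHEHA

Derivation:
Char 1 ('F'): step: R->6, L=2; F->plug->F->R->E->L->F->refl->G->L'->C->R'->H->plug->H
Char 2 ('A'): step: R->7, L=2; A->plug->A->R->E->L->F->refl->G->L'->C->R'->D->plug->D
Char 3 ('C'): step: R->0, L->3 (L advanced); C->plug->G->R->F->L->B->refl->E->L'->D->R'->H->plug->H
Char 4 ('B'): step: R->1, L=3; B->plug->B->R->A->L->H->refl->C->L'->H->R'->E->plug->E
Char 5 ('G'): step: R->2, L=3; G->plug->C->R->C->L->A->refl->D->L'->E->R'->H->plug->H
Char 6 ('E'): step: R->3, L=3; E->plug->E->R->A->L->H->refl->C->L'->H->R'->A->plug->A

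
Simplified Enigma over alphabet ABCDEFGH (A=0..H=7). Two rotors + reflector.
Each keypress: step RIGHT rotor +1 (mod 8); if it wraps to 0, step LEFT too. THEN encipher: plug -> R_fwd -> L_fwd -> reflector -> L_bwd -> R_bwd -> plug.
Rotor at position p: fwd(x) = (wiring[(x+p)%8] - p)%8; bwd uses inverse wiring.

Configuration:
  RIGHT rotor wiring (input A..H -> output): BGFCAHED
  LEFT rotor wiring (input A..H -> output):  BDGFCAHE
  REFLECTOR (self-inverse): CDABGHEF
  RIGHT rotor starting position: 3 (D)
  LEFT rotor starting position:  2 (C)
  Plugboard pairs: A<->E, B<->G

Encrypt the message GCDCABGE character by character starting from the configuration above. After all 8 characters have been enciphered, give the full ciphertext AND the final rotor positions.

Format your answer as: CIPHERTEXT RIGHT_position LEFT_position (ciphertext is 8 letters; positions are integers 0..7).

Answer: CDCFGCCC 3 3

Derivation:
Char 1 ('G'): step: R->4, L=2; G->plug->B->R->D->L->G->refl->E->L'->A->R'->C->plug->C
Char 2 ('C'): step: R->5, L=2; C->plug->C->R->G->L->H->refl->F->L'->E->R'->D->plug->D
Char 3 ('D'): step: R->6, L=2; D->plug->D->R->A->L->E->refl->G->L'->D->R'->C->plug->C
Char 4 ('C'): step: R->7, L=2; C->plug->C->R->H->L->B->refl->D->L'->B->R'->F->plug->F
Char 5 ('A'): step: R->0, L->3 (L advanced); A->plug->E->R->A->L->C->refl->A->L'->G->R'->B->plug->G
Char 6 ('B'): step: R->1, L=3; B->plug->G->R->C->L->F->refl->H->L'->B->R'->C->plug->C
Char 7 ('G'): step: R->2, L=3; G->plug->B->R->A->L->C->refl->A->L'->G->R'->C->plug->C
Char 8 ('E'): step: R->3, L=3; E->plug->A->R->H->L->D->refl->B->L'->E->R'->C->plug->C
Final: ciphertext=CDCFGCCC, RIGHT=3, LEFT=3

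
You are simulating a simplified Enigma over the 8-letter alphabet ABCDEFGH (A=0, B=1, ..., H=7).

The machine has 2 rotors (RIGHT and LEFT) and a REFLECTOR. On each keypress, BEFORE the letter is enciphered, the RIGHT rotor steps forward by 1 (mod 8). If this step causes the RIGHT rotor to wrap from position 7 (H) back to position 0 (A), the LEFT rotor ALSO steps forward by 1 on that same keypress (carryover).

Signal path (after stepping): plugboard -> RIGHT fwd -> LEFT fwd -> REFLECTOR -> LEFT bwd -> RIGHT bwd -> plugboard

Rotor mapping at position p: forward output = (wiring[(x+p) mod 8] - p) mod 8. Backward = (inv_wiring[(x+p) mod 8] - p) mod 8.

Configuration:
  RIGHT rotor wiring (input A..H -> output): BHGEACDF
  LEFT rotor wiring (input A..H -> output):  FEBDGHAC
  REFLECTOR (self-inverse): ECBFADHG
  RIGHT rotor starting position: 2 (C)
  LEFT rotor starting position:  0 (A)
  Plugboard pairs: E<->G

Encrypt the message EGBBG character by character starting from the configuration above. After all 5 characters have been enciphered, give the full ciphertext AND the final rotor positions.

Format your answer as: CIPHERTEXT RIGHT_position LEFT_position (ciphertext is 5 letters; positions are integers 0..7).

Answer: BAFEH 7 0

Derivation:
Char 1 ('E'): step: R->3, L=0; E->plug->G->R->E->L->G->refl->H->L'->F->R'->B->plug->B
Char 2 ('G'): step: R->4, L=0; G->plug->E->R->F->L->H->refl->G->L'->E->R'->A->plug->A
Char 3 ('B'): step: R->5, L=0; B->plug->B->R->G->L->A->refl->E->L'->B->R'->F->plug->F
Char 4 ('B'): step: R->6, L=0; B->plug->B->R->H->L->C->refl->B->L'->C->R'->G->plug->E
Char 5 ('G'): step: R->7, L=0; G->plug->E->R->F->L->H->refl->G->L'->E->R'->H->plug->H
Final: ciphertext=BAFEH, RIGHT=7, LEFT=0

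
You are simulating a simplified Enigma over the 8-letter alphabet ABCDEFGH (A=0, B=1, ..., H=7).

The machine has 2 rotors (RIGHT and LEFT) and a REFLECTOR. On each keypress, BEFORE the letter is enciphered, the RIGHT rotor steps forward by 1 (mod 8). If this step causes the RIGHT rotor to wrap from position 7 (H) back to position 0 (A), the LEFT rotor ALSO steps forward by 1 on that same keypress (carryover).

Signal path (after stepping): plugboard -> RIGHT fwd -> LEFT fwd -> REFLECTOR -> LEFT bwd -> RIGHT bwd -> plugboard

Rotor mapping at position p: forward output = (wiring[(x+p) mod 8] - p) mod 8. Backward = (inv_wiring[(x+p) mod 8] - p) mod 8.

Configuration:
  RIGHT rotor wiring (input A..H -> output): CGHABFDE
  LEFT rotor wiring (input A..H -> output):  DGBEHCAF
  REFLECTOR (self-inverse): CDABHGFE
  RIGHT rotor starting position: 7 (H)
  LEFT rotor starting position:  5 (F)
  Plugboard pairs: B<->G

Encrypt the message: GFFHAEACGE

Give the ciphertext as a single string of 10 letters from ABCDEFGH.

Char 1 ('G'): step: R->0, L->6 (L advanced); G->plug->B->R->G->L->B->refl->D->L'->E->R'->H->plug->H
Char 2 ('F'): step: R->1, L=6; F->plug->F->R->C->L->F->refl->G->L'->F->R'->A->plug->A
Char 3 ('F'): step: R->2, L=6; F->plug->F->R->C->L->F->refl->G->L'->F->R'->A->plug->A
Char 4 ('H'): step: R->3, L=6; H->plug->H->R->E->L->D->refl->B->L'->G->R'->B->plug->G
Char 5 ('A'): step: R->4, L=6; A->plug->A->R->F->L->G->refl->F->L'->C->R'->F->plug->F
Char 6 ('E'): step: R->5, L=6; E->plug->E->R->B->L->H->refl->E->L'->H->R'->C->plug->C
Char 7 ('A'): step: R->6, L=6; A->plug->A->R->F->L->G->refl->F->L'->C->R'->F->plug->F
Char 8 ('C'): step: R->7, L=6; C->plug->C->R->H->L->E->refl->H->L'->B->R'->E->plug->E
Char 9 ('G'): step: R->0, L->7 (L advanced); G->plug->B->R->G->L->D->refl->B->L'->H->R'->C->plug->C
Char 10 ('E'): step: R->1, L=7; E->plug->E->R->E->L->F->refl->G->L'->A->R'->D->plug->D

Answer: HAAGFCFECD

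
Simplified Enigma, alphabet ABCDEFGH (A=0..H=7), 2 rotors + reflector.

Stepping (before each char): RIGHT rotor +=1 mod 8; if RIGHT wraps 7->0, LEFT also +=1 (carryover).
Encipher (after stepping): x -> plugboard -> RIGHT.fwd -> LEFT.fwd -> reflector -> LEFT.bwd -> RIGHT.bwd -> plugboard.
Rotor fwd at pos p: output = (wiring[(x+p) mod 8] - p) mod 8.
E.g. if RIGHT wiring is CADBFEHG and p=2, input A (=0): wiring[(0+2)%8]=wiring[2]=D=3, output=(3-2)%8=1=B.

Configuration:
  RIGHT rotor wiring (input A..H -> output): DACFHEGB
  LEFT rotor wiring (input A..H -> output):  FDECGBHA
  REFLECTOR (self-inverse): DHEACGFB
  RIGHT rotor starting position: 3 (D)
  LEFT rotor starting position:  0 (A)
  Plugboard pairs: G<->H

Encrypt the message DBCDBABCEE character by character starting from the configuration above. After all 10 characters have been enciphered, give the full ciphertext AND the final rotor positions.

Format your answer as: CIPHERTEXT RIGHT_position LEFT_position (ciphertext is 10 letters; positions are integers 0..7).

Char 1 ('D'): step: R->4, L=0; D->plug->D->R->F->L->B->refl->H->L'->G->R'->G->plug->H
Char 2 ('B'): step: R->5, L=0; B->plug->B->R->B->L->D->refl->A->L'->H->R'->A->plug->A
Char 3 ('C'): step: R->6, L=0; C->plug->C->R->F->L->B->refl->H->L'->G->R'->H->plug->G
Char 4 ('D'): step: R->7, L=0; D->plug->D->R->D->L->C->refl->E->L'->C->R'->A->plug->A
Char 5 ('B'): step: R->0, L->1 (L advanced); B->plug->B->R->A->L->C->refl->E->L'->H->R'->E->plug->E
Char 6 ('A'): step: R->1, L=1; A->plug->A->R->H->L->E->refl->C->L'->A->R'->G->plug->H
Char 7 ('B'): step: R->2, L=1; B->plug->B->R->D->L->F->refl->G->L'->F->R'->C->plug->C
Char 8 ('C'): step: R->3, L=1; C->plug->C->R->B->L->D->refl->A->L'->E->R'->B->plug->B
Char 9 ('E'): step: R->4, L=1; E->plug->E->R->H->L->E->refl->C->L'->A->R'->B->plug->B
Char 10 ('E'): step: R->5, L=1; E->plug->E->R->D->L->F->refl->G->L'->F->R'->F->plug->F
Final: ciphertext=HAGAEHCBBF, RIGHT=5, LEFT=1

Answer: HAGAEHCBBF 5 1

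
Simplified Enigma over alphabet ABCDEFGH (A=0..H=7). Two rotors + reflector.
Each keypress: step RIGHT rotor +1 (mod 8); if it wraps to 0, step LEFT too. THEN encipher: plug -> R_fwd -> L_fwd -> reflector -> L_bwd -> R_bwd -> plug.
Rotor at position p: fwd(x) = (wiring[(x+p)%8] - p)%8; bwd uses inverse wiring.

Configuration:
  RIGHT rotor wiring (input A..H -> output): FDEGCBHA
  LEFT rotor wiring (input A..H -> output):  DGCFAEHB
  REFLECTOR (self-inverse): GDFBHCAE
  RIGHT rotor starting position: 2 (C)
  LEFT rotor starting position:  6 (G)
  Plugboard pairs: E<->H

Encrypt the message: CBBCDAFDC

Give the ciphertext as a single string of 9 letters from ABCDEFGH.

Answer: FDHECBHBG

Derivation:
Char 1 ('C'): step: R->3, L=6; C->plug->C->R->G->L->C->refl->F->L'->C->R'->F->plug->F
Char 2 ('B'): step: R->4, L=6; B->plug->B->R->F->L->H->refl->E->L'->E->R'->D->plug->D
Char 3 ('B'): step: R->5, L=6; B->plug->B->R->C->L->F->refl->C->L'->G->R'->E->plug->H
Char 4 ('C'): step: R->6, L=6; C->plug->C->R->H->L->G->refl->A->L'->D->R'->H->plug->E
Char 5 ('D'): step: R->7, L=6; D->plug->D->R->F->L->H->refl->E->L'->E->R'->C->plug->C
Char 6 ('A'): step: R->0, L->7 (L advanced); A->plug->A->R->F->L->B->refl->D->L'->D->R'->B->plug->B
Char 7 ('F'): step: R->1, L=7; F->plug->F->R->G->L->F->refl->C->L'->A->R'->E->plug->H
Char 8 ('D'): step: R->2, L=7; D->plug->D->R->H->L->A->refl->G->L'->E->R'->B->plug->B
Char 9 ('C'): step: R->3, L=7; C->plug->C->R->G->L->F->refl->C->L'->A->R'->G->plug->G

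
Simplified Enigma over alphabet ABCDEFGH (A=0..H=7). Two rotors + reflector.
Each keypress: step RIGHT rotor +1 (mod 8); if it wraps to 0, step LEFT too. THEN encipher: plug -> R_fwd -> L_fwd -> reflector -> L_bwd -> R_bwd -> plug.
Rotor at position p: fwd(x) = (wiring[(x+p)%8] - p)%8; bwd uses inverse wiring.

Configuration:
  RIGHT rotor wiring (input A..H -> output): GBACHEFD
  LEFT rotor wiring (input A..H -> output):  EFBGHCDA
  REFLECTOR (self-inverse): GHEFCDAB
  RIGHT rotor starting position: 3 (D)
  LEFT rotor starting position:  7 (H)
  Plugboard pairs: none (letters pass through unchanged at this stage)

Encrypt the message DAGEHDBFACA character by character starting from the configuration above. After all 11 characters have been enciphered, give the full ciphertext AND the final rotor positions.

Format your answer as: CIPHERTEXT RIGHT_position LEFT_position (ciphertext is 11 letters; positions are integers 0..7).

Char 1 ('D'): step: R->4, L=7; D->plug->D->R->H->L->E->refl->C->L'->D->R'->A->plug->A
Char 2 ('A'): step: R->5, L=7; A->plug->A->R->H->L->E->refl->C->L'->D->R'->F->plug->F
Char 3 ('G'): step: R->6, L=7; G->plug->G->R->B->L->F->refl->D->L'->G->R'->H->plug->H
Char 4 ('E'): step: R->7, L=7; E->plug->E->R->D->L->C->refl->E->L'->H->R'->B->plug->B
Char 5 ('H'): step: R->0, L->0 (L advanced); H->plug->H->R->D->L->G->refl->A->L'->H->R'->E->plug->E
Char 6 ('D'): step: R->1, L=0; D->plug->D->R->G->L->D->refl->F->L'->B->R'->C->plug->C
Char 7 ('B'): step: R->2, L=0; B->plug->B->R->A->L->E->refl->C->L'->F->R'->C->plug->C
Char 8 ('F'): step: R->3, L=0; F->plug->F->R->D->L->G->refl->A->L'->H->R'->A->plug->A
Char 9 ('A'): step: R->4, L=0; A->plug->A->R->D->L->G->refl->A->L'->H->R'->D->plug->D
Char 10 ('C'): step: R->5, L=0; C->plug->C->R->G->L->D->refl->F->L'->B->R'->D->plug->D
Char 11 ('A'): step: R->6, L=0; A->plug->A->R->H->L->A->refl->G->L'->D->R'->D->plug->D
Final: ciphertext=AFHBECCADDD, RIGHT=6, LEFT=0

Answer: AFHBECCADDD 6 0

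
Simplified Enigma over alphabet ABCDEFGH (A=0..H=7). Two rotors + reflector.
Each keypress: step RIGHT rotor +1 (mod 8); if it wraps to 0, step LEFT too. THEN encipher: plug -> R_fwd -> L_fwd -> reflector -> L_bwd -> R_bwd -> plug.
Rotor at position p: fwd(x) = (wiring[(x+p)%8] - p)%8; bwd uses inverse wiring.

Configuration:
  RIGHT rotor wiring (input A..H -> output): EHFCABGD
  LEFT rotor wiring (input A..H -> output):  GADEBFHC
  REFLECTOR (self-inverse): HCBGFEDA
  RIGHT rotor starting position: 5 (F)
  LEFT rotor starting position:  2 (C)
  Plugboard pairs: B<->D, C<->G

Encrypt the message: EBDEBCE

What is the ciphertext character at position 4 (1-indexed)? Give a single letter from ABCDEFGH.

Char 1 ('E'): step: R->6, L=2; E->plug->E->R->H->L->G->refl->D->L'->D->R'->H->plug->H
Char 2 ('B'): step: R->7, L=2; B->plug->D->R->G->L->E->refl->F->L'->E->R'->A->plug->A
Char 3 ('D'): step: R->0, L->3 (L advanced); D->plug->B->R->H->L->A->refl->H->L'->E->R'->A->plug->A
Char 4 ('E'): step: R->1, L=3; E->plug->E->R->A->L->B->refl->C->L'->C->R'->G->plug->C

C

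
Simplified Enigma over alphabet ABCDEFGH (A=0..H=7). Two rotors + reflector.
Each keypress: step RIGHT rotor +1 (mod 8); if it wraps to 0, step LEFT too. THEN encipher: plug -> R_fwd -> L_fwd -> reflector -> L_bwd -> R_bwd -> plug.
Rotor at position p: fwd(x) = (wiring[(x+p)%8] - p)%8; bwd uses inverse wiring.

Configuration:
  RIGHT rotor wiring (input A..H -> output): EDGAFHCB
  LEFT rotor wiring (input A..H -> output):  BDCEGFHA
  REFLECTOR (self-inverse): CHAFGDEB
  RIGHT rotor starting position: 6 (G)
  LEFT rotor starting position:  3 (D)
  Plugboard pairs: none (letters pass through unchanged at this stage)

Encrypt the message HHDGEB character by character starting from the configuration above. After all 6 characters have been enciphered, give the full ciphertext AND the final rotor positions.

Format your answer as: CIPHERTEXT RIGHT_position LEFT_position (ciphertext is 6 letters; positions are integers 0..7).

Char 1 ('H'): step: R->7, L=3; H->plug->H->R->D->L->E->refl->G->L'->F->R'->B->plug->B
Char 2 ('H'): step: R->0, L->4 (L advanced); H->plug->H->R->B->L->B->refl->H->L'->F->R'->E->plug->E
Char 3 ('D'): step: R->1, L=4; D->plug->D->R->E->L->F->refl->D->L'->C->R'->A->plug->A
Char 4 ('G'): step: R->2, L=4; G->plug->G->R->C->L->D->refl->F->L'->E->R'->A->plug->A
Char 5 ('E'): step: R->3, L=4; E->plug->E->R->G->L->G->refl->E->L'->D->R'->H->plug->H
Char 6 ('B'): step: R->4, L=4; B->plug->B->R->D->L->E->refl->G->L'->G->R'->C->plug->C
Final: ciphertext=BEAAHC, RIGHT=4, LEFT=4

Answer: BEAAHC 4 4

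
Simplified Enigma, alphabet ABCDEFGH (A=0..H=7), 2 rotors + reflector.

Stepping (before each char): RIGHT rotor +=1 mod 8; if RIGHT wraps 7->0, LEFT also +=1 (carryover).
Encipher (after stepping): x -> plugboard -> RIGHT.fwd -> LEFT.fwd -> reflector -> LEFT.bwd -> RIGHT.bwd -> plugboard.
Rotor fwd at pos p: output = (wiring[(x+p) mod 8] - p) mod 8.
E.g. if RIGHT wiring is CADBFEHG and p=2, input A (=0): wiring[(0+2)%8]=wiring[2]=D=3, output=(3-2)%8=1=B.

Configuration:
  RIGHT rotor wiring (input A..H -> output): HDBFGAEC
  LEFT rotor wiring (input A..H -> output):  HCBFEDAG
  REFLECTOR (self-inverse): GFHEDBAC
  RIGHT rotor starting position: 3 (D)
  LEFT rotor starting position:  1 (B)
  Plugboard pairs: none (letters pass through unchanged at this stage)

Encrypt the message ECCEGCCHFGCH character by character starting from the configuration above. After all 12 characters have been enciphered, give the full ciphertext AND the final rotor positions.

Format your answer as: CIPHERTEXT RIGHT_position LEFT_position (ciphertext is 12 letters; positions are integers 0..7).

Answer: AFFBAEABBDDG 7 2

Derivation:
Char 1 ('E'): step: R->4, L=1; E->plug->E->R->D->L->D->refl->E->L'->C->R'->A->plug->A
Char 2 ('C'): step: R->5, L=1; C->plug->C->R->F->L->H->refl->C->L'->E->R'->F->plug->F
Char 3 ('C'): step: R->6, L=1; C->plug->C->R->B->L->A->refl->G->L'->H->R'->F->plug->F
Char 4 ('E'): step: R->7, L=1; E->plug->E->R->G->L->F->refl->B->L'->A->R'->B->plug->B
Char 5 ('G'): step: R->0, L->2 (L advanced); G->plug->G->R->E->L->G->refl->A->L'->H->R'->A->plug->A
Char 6 ('C'): step: R->1, L=2; C->plug->C->R->E->L->G->refl->A->L'->H->R'->E->plug->E
Char 7 ('C'): step: R->2, L=2; C->plug->C->R->E->L->G->refl->A->L'->H->R'->A->plug->A
Char 8 ('H'): step: R->3, L=2; H->plug->H->R->G->L->F->refl->B->L'->D->R'->B->plug->B
Char 9 ('F'): step: R->4, L=2; F->plug->F->R->H->L->A->refl->G->L'->E->R'->B->plug->B
Char 10 ('G'): step: R->5, L=2; G->plug->G->R->A->L->H->refl->C->L'->C->R'->D->plug->D
Char 11 ('C'): step: R->6, L=2; C->plug->C->R->B->L->D->refl->E->L'->F->R'->D->plug->D
Char 12 ('H'): step: R->7, L=2; H->plug->H->R->F->L->E->refl->D->L'->B->R'->G->plug->G
Final: ciphertext=AFFBAEABBDDG, RIGHT=7, LEFT=2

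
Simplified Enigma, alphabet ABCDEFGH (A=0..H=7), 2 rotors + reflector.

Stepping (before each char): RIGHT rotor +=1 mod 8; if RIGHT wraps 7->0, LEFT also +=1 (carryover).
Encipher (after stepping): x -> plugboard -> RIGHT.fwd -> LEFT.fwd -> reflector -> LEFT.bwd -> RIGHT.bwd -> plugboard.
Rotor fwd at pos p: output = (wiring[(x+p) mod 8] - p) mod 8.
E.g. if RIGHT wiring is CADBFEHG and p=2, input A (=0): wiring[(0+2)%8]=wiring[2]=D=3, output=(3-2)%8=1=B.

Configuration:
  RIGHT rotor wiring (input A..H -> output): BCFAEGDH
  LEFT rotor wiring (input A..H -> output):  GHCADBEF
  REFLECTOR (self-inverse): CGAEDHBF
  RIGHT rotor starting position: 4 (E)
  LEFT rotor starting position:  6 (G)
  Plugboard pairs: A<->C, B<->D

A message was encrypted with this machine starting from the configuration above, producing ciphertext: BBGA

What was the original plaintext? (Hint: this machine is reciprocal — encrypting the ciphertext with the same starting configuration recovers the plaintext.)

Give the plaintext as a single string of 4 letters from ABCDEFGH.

Answer: HEHG

Derivation:
Char 1 ('B'): step: R->5, L=6; B->plug->D->R->E->L->E->refl->D->L'->H->R'->H->plug->H
Char 2 ('B'): step: R->6, L=6; B->plug->D->R->E->L->E->refl->D->L'->H->R'->E->plug->E
Char 3 ('G'): step: R->7, L=6; G->plug->G->R->H->L->D->refl->E->L'->E->R'->H->plug->H
Char 4 ('A'): step: R->0, L->7 (L advanced); A->plug->C->R->F->L->E->refl->D->L'->D->R'->G->plug->G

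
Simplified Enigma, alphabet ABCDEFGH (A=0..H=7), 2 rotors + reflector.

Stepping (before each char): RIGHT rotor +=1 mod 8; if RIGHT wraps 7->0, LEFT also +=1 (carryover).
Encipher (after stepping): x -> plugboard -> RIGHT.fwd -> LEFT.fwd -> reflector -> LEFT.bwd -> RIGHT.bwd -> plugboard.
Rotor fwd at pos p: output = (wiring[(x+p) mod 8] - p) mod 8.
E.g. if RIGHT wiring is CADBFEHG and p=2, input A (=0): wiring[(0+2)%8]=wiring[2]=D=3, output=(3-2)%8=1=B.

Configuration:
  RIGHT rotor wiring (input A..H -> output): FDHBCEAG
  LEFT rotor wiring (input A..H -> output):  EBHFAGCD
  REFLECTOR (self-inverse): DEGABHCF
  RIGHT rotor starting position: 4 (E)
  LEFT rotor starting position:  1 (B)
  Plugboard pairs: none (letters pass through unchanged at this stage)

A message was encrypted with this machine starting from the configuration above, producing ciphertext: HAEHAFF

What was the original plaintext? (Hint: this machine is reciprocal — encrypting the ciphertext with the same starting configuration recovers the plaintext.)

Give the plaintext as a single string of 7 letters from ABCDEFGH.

Char 1 ('H'): step: R->5, L=1; H->plug->H->R->F->L->B->refl->E->L'->C->R'->F->plug->F
Char 2 ('A'): step: R->6, L=1; A->plug->A->R->C->L->E->refl->B->L'->F->R'->D->plug->D
Char 3 ('E'): step: R->7, L=1; E->plug->E->R->C->L->E->refl->B->L'->F->R'->G->plug->G
Char 4 ('H'): step: R->0, L->2 (L advanced); H->plug->H->R->G->L->C->refl->G->L'->C->R'->E->plug->E
Char 5 ('A'): step: R->1, L=2; A->plug->A->R->C->L->G->refl->C->L'->G->R'->B->plug->B
Char 6 ('F'): step: R->2, L=2; F->plug->F->R->E->L->A->refl->D->L'->B->R'->H->plug->H
Char 7 ('F'): step: R->3, L=2; F->plug->F->R->C->L->G->refl->C->L'->G->R'->A->plug->A

Answer: FDGEBHA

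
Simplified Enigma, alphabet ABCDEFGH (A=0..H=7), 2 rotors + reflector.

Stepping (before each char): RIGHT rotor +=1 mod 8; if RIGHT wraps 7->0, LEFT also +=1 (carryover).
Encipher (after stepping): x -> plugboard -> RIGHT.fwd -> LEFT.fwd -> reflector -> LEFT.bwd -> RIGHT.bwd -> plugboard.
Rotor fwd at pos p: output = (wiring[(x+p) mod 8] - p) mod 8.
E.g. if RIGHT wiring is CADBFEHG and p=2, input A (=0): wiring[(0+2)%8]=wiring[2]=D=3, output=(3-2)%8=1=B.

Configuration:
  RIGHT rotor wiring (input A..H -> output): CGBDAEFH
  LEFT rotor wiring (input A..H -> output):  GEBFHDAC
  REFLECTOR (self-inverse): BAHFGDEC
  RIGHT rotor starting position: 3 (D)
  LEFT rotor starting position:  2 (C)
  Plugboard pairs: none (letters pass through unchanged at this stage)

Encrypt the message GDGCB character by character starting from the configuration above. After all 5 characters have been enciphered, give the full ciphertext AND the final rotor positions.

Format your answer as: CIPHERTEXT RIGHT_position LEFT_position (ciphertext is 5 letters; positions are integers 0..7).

Answer: DHBAA 0 3

Derivation:
Char 1 ('G'): step: R->4, L=2; G->plug->G->R->F->L->A->refl->B->L'->D->R'->D->plug->D
Char 2 ('D'): step: R->5, L=2; D->plug->D->R->F->L->A->refl->B->L'->D->R'->H->plug->H
Char 3 ('G'): step: R->6, L=2; G->plug->G->R->C->L->F->refl->D->L'->B->R'->B->plug->B
Char 4 ('C'): step: R->7, L=2; C->plug->C->R->H->L->C->refl->H->L'->A->R'->A->plug->A
Char 5 ('B'): step: R->0, L->3 (L advanced); B->plug->B->R->G->L->B->refl->A->L'->C->R'->A->plug->A
Final: ciphertext=DHBAA, RIGHT=0, LEFT=3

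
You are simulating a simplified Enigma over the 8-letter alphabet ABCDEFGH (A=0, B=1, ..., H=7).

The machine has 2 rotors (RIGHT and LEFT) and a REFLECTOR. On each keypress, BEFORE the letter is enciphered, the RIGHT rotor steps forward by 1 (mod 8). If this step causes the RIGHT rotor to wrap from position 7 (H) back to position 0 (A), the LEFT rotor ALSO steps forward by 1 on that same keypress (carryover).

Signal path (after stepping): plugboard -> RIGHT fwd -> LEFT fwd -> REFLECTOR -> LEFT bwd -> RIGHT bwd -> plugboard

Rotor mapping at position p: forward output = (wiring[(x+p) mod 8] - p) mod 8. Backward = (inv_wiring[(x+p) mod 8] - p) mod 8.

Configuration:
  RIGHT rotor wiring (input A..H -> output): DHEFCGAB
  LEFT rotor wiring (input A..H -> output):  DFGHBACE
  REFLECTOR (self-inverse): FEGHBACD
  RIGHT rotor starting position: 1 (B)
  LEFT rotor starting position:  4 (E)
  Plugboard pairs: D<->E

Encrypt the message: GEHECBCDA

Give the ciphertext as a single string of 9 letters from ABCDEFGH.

Answer: HHEDEGHFC

Derivation:
Char 1 ('G'): step: R->2, L=4; G->plug->G->R->B->L->E->refl->B->L'->F->R'->H->plug->H
Char 2 ('E'): step: R->3, L=4; E->plug->D->R->F->L->B->refl->E->L'->B->R'->H->plug->H
Char 3 ('H'): step: R->4, L=4; H->plug->H->R->B->L->E->refl->B->L'->F->R'->D->plug->E
Char 4 ('E'): step: R->5, L=4; E->plug->D->R->G->L->C->refl->G->L'->C->R'->E->plug->D
Char 5 ('C'): step: R->6, L=4; C->plug->C->R->F->L->B->refl->E->L'->B->R'->D->plug->E
Char 6 ('B'): step: R->7, L=4; B->plug->B->R->E->L->H->refl->D->L'->H->R'->G->plug->G
Char 7 ('C'): step: R->0, L->5 (L advanced); C->plug->C->R->E->L->A->refl->F->L'->B->R'->H->plug->H
Char 8 ('D'): step: R->1, L=5; D->plug->E->R->F->L->B->refl->E->L'->H->R'->F->plug->F
Char 9 ('A'): step: R->2, L=5; A->plug->A->R->C->L->H->refl->D->L'->A->R'->C->plug->C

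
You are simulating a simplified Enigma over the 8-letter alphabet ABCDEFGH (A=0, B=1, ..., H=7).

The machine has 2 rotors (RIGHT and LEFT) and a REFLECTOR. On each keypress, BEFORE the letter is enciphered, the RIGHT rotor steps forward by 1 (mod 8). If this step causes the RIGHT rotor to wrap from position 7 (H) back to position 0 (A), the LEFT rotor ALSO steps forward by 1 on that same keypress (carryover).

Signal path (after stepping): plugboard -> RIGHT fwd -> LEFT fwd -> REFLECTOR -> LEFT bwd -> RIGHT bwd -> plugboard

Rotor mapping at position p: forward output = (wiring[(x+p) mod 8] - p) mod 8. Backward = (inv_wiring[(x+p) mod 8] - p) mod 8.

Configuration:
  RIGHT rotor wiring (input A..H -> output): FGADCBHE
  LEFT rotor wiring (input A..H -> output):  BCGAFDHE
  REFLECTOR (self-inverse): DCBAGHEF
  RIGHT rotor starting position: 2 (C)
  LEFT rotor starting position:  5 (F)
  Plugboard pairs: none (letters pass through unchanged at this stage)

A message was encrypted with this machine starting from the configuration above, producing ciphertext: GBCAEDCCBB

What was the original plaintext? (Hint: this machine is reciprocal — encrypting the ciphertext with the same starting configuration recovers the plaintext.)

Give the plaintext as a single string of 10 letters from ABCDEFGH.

Char 1 ('G'): step: R->3, L=5; G->plug->G->R->D->L->E->refl->G->L'->A->R'->A->plug->A
Char 2 ('B'): step: R->4, L=5; B->plug->B->R->F->L->B->refl->C->L'->B->R'->E->plug->E
Char 3 ('C'): step: R->5, L=5; C->plug->C->R->H->L->A->refl->D->L'->G->R'->G->plug->G
Char 4 ('A'): step: R->6, L=5; A->plug->A->R->B->L->C->refl->B->L'->F->R'->F->plug->F
Char 5 ('E'): step: R->7, L=5; E->plug->E->R->E->L->F->refl->H->L'->C->R'->G->plug->G
Char 6 ('D'): step: R->0, L->6 (L advanced); D->plug->D->R->D->L->E->refl->G->L'->B->R'->F->plug->F
Char 7 ('C'): step: R->1, L=6; C->plug->C->R->C->L->D->refl->A->L'->E->R'->H->plug->H
Char 8 ('C'): step: R->2, L=6; C->plug->C->R->A->L->B->refl->C->L'->F->R'->E->plug->E
Char 9 ('B'): step: R->3, L=6; B->plug->B->R->H->L->F->refl->H->L'->G->R'->C->plug->C
Char 10 ('B'): step: R->4, L=6; B->plug->B->R->F->L->C->refl->B->L'->A->R'->D->plug->D

Answer: AEGFGFHECD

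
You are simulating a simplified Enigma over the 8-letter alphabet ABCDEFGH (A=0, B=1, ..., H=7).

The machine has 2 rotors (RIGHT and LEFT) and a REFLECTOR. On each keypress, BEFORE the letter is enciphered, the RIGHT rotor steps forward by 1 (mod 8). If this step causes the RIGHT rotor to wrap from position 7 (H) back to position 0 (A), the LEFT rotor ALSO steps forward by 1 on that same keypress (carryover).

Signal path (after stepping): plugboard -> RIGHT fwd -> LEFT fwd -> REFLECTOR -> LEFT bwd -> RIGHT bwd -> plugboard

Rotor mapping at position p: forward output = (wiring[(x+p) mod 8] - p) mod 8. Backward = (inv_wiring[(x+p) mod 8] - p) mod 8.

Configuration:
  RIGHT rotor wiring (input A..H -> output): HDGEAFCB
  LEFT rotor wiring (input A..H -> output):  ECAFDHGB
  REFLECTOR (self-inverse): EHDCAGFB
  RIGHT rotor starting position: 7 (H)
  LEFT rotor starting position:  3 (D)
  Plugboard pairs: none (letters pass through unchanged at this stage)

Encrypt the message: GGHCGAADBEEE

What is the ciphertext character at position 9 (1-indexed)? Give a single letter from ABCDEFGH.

Char 1 ('G'): step: R->0, L->4 (L advanced); G->plug->G->R->C->L->C->refl->D->L'->B->R'->H->plug->H
Char 2 ('G'): step: R->1, L=4; G->plug->G->R->A->L->H->refl->B->L'->H->R'->D->plug->D
Char 3 ('H'): step: R->2, L=4; H->plug->H->R->B->L->D->refl->C->L'->C->R'->B->plug->B
Char 4 ('C'): step: R->3, L=4; C->plug->C->R->C->L->C->refl->D->L'->B->R'->A->plug->A
Char 5 ('G'): step: R->4, L=4; G->plug->G->R->C->L->C->refl->D->L'->B->R'->B->plug->B
Char 6 ('A'): step: R->5, L=4; A->plug->A->R->A->L->H->refl->B->L'->H->R'->G->plug->G
Char 7 ('A'): step: R->6, L=4; A->plug->A->R->E->L->A->refl->E->L'->G->R'->F->plug->F
Char 8 ('D'): step: R->7, L=4; D->plug->D->R->H->L->B->refl->H->L'->A->R'->B->plug->B
Char 9 ('B'): step: R->0, L->5 (L advanced); B->plug->B->R->D->L->H->refl->B->L'->B->R'->H->plug->H

H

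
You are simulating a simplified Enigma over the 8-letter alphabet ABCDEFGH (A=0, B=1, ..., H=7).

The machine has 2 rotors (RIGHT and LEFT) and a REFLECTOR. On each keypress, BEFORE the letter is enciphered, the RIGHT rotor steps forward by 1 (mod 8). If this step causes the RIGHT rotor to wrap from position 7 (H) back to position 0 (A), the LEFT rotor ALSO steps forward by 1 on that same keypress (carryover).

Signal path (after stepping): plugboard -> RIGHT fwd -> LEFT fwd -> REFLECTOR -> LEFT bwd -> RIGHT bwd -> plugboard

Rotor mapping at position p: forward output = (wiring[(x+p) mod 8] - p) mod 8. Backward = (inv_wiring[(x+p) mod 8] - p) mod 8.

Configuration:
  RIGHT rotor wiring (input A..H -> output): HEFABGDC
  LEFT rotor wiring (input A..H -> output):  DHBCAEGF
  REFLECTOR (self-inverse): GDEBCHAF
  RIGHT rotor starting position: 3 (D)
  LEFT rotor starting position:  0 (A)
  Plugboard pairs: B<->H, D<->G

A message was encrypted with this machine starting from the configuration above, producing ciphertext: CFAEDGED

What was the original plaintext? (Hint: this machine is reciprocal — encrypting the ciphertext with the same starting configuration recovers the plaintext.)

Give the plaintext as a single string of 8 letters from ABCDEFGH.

Answer: DGDDCDFG

Derivation:
Char 1 ('C'): step: R->4, L=0; C->plug->C->R->H->L->F->refl->H->L'->B->R'->G->plug->D
Char 2 ('F'): step: R->5, L=0; F->plug->F->R->A->L->D->refl->B->L'->C->R'->D->plug->G
Char 3 ('A'): step: R->6, L=0; A->plug->A->R->F->L->E->refl->C->L'->D->R'->G->plug->D
Char 4 ('E'): step: R->7, L=0; E->plug->E->R->B->L->H->refl->F->L'->H->R'->G->plug->D
Char 5 ('D'): step: R->0, L->1 (L advanced); D->plug->G->R->D->L->H->refl->F->L'->F->R'->C->plug->C
Char 6 ('G'): step: R->1, L=1; G->plug->D->R->A->L->G->refl->A->L'->B->R'->G->plug->D
Char 7 ('E'): step: R->2, L=1; E->plug->E->R->B->L->A->refl->G->L'->A->R'->F->plug->F
Char 8 ('D'): step: R->3, L=1; D->plug->G->R->B->L->A->refl->G->L'->A->R'->D->plug->G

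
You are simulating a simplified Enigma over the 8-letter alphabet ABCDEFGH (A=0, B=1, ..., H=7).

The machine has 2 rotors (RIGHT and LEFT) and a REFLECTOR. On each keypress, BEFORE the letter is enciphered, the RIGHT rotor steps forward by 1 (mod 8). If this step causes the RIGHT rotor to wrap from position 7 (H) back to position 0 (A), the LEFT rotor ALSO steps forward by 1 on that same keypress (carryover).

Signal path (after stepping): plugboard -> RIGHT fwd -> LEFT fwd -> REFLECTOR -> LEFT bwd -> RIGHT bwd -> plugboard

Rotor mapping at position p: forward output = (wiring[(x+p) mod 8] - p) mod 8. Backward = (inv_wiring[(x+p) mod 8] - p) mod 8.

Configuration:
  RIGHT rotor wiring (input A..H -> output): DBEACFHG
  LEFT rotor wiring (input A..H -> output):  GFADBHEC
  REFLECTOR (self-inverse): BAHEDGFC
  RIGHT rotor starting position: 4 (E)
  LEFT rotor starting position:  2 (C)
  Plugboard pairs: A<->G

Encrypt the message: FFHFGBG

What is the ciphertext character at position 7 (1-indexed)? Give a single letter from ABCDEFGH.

Char 1 ('F'): step: R->5, L=2; F->plug->F->R->H->L->D->refl->E->L'->G->R'->D->plug->D
Char 2 ('F'): step: R->6, L=2; F->plug->F->R->C->L->H->refl->C->L'->E->R'->G->plug->A
Char 3 ('H'): step: R->7, L=2; H->plug->H->R->A->L->G->refl->F->L'->D->R'->F->plug->F
Char 4 ('F'): step: R->0, L->3 (L advanced); F->plug->F->R->F->L->D->refl->E->L'->C->R'->E->plug->E
Char 5 ('G'): step: R->1, L=3; G->plug->A->R->A->L->A->refl->B->L'->D->R'->B->plug->B
Char 6 ('B'): step: R->2, L=3; B->plug->B->R->G->L->C->refl->H->L'->E->R'->F->plug->F
Char 7 ('G'): step: R->3, L=3; G->plug->A->R->F->L->D->refl->E->L'->C->R'->C->plug->C

C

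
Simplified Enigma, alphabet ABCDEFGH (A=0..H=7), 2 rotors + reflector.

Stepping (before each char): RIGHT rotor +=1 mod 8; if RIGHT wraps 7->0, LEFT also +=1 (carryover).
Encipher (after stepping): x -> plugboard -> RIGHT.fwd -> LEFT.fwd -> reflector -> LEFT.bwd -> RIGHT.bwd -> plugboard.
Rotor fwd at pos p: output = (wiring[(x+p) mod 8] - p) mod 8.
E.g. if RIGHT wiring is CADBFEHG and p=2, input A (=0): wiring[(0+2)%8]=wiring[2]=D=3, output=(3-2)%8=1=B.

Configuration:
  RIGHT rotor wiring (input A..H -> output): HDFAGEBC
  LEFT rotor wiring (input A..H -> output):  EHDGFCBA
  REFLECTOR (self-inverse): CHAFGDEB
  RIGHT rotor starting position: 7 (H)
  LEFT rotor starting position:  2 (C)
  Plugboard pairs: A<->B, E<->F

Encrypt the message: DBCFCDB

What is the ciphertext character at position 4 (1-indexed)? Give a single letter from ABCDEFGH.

Char 1 ('D'): step: R->0, L->3 (L advanced); D->plug->D->R->A->L->D->refl->F->L'->E->R'->F->plug->E
Char 2 ('B'): step: R->1, L=3; B->plug->A->R->C->L->H->refl->B->L'->F->R'->D->plug->D
Char 3 ('C'): step: R->2, L=3; C->plug->C->R->E->L->F->refl->D->L'->A->R'->F->plug->E
Char 4 ('F'): step: R->3, L=3; F->plug->E->R->H->L->A->refl->C->L'->B->R'->C->plug->C

C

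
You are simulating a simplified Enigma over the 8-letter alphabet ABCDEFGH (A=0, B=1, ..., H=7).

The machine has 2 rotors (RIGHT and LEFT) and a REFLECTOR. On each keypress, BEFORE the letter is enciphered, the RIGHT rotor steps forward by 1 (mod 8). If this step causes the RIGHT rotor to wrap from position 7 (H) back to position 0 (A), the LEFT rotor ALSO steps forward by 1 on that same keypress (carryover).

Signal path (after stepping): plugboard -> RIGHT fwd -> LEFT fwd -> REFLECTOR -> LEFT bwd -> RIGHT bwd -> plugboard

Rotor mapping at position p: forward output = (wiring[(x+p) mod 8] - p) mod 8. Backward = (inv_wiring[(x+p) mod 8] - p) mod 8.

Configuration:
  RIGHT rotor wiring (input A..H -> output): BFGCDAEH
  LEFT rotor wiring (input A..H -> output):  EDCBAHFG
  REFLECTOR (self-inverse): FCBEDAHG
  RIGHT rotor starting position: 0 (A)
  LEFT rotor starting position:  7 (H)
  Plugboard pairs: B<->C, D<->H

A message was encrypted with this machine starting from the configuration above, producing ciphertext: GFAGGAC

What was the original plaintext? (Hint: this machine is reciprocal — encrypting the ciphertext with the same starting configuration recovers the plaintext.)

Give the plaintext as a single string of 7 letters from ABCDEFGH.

Answer: BACHHCE

Derivation:
Char 1 ('G'): step: R->1, L=7; G->plug->G->R->G->L->A->refl->F->L'->B->R'->C->plug->B
Char 2 ('F'): step: R->2, L=7; F->plug->F->R->F->L->B->refl->C->L'->E->R'->A->plug->A
Char 3 ('A'): step: R->3, L=7; A->plug->A->R->H->L->G->refl->H->L'->A->R'->B->plug->C
Char 4 ('G'): step: R->4, L=7; G->plug->G->R->C->L->E->refl->D->L'->D->R'->D->plug->H
Char 5 ('G'): step: R->5, L=7; G->plug->G->R->F->L->B->refl->C->L'->E->R'->D->plug->H
Char 6 ('A'): step: R->6, L=7; A->plug->A->R->G->L->A->refl->F->L'->B->R'->B->plug->C
Char 7 ('C'): step: R->7, L=7; C->plug->B->R->C->L->E->refl->D->L'->D->R'->E->plug->E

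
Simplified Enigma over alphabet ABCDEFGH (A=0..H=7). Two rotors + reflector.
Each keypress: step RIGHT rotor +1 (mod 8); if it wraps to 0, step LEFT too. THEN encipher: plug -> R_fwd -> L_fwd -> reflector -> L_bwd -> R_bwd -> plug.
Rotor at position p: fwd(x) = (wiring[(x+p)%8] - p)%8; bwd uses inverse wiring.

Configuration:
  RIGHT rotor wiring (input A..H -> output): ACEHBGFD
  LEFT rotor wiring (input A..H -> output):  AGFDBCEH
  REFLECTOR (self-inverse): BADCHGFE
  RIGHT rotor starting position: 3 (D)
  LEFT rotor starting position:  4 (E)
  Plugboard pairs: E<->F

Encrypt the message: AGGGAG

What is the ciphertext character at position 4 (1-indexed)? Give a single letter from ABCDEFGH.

Char 1 ('A'): step: R->4, L=4; A->plug->A->R->F->L->C->refl->D->L'->D->R'->H->plug->H
Char 2 ('G'): step: R->5, L=4; G->plug->G->R->C->L->A->refl->B->L'->G->R'->C->plug->C
Char 3 ('G'): step: R->6, L=4; G->plug->G->R->D->L->D->refl->C->L'->F->R'->B->plug->B
Char 4 ('G'): step: R->7, L=4; G->plug->G->R->H->L->H->refl->E->L'->E->R'->A->plug->A

A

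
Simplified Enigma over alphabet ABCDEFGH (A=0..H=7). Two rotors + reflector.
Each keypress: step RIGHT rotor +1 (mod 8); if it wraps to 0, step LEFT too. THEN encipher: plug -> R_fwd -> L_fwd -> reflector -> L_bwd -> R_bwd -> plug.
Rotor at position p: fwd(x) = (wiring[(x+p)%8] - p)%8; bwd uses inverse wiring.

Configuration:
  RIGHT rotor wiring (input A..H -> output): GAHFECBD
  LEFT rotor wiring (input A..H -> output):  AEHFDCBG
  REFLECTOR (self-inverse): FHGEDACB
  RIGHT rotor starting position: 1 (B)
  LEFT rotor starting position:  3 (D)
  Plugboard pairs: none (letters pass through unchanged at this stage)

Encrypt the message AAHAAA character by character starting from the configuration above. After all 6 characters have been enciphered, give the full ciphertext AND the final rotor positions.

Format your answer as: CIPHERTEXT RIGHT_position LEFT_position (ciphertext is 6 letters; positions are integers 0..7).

Answer: FDCDCB 7 3

Derivation:
Char 1 ('A'): step: R->2, L=3; A->plug->A->R->F->L->F->refl->A->L'->B->R'->F->plug->F
Char 2 ('A'): step: R->3, L=3; A->plug->A->R->C->L->H->refl->B->L'->G->R'->D->plug->D
Char 3 ('H'): step: R->4, L=3; H->plug->H->R->B->L->A->refl->F->L'->F->R'->C->plug->C
Char 4 ('A'): step: R->5, L=3; A->plug->A->R->F->L->F->refl->A->L'->B->R'->D->plug->D
Char 5 ('A'): step: R->6, L=3; A->plug->A->R->D->L->G->refl->C->L'->A->R'->C->plug->C
Char 6 ('A'): step: R->7, L=3; A->plug->A->R->E->L->D->refl->E->L'->H->R'->B->plug->B
Final: ciphertext=FDCDCB, RIGHT=7, LEFT=3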